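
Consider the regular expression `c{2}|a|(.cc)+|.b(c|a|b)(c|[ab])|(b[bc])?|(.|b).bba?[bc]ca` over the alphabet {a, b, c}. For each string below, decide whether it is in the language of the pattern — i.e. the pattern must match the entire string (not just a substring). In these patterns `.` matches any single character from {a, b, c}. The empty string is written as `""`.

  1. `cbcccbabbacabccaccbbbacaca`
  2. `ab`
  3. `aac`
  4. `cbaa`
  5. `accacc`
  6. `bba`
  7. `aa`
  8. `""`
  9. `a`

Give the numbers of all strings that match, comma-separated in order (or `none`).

4, 5, 8, 9

1 → no match
2 → no match
3 → no match
4 → match
5 → match
6 → no match
7 → no match
8 → match
9 → match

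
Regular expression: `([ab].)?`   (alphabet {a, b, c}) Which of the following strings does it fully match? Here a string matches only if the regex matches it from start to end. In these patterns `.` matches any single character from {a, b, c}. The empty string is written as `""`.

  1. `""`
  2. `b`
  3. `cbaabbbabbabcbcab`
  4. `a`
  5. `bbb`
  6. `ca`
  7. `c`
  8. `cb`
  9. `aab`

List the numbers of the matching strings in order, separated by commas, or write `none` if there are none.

1 → match
2 → no match
3 → no match
4 → no match
5 → no match
6 → no match
7 → no match
8 → no match
9 → no match

1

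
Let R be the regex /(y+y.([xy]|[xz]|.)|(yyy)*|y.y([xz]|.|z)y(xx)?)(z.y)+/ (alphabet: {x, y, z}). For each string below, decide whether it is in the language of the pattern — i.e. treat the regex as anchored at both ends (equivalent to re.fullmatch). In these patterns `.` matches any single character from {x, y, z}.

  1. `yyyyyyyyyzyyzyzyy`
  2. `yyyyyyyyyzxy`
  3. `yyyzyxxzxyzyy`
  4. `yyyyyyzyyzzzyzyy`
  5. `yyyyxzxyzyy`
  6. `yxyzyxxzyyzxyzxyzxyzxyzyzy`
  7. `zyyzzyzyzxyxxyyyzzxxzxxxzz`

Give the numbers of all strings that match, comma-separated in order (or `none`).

2, 3, 5

1 → no match
2 → match
3 → match
4 → no match
5 → match
6 → no match
7 → no match — must end with `y`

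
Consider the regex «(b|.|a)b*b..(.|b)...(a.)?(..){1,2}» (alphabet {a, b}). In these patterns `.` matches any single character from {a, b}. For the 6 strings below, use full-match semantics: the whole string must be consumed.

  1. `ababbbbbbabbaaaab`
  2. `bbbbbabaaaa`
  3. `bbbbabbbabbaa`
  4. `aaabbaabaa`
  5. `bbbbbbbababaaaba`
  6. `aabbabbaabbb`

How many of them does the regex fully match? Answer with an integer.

3

1 → no match
2. `bbbbbabaaaa` → match
3 → match
4. `aaabbaabaa` → no match
5 → match
6. `aabbabbaabbb` → no match
Total matched: 3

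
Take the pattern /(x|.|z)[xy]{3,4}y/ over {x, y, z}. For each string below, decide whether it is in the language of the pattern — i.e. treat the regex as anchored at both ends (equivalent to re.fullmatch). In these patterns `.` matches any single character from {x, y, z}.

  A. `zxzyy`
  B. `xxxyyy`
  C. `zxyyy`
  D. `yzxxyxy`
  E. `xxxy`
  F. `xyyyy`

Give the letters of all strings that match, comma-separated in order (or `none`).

A → no match
B → match
C → match
D → no match
E → no match
F → match

B, C, F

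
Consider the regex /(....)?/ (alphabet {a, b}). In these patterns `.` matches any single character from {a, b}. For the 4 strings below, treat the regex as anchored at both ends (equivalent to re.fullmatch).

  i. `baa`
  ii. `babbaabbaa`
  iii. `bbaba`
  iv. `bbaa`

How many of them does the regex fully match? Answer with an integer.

i → no match
ii → no match
iii → no match
iv → match
Total matched: 1

1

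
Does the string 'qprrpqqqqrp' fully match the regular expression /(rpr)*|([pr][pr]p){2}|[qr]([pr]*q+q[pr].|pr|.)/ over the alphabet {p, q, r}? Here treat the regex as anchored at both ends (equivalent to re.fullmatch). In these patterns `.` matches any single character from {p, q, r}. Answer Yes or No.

Yes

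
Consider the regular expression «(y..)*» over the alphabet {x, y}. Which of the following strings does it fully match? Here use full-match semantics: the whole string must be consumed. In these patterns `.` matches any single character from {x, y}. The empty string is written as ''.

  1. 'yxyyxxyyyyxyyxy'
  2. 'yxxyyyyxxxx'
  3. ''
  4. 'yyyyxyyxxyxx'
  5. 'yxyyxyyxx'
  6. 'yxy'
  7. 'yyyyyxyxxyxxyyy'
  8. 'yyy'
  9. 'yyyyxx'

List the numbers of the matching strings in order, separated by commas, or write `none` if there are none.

1, 3, 4, 5, 6, 7, 8, 9

1 → match
2 → no match
3 → match
4 → match
5 → match
6 → match
7 → match
8 → match
9 → match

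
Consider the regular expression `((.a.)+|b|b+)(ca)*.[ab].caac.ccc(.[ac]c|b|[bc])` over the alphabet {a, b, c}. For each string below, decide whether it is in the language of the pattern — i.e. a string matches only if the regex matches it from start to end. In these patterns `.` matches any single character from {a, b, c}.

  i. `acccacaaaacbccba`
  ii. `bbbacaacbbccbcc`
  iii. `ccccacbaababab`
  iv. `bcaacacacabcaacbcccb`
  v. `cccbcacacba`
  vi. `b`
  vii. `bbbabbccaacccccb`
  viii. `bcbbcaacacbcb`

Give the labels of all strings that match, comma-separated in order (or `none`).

i → no match
ii → no match
iii → no match
iv → no match
v → no match
vi → no match
vii → no match
viii → no match

none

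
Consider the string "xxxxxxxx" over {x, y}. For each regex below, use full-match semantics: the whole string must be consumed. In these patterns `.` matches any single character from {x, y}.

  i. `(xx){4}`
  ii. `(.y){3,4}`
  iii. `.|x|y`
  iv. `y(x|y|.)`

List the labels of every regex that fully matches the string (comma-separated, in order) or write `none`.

i

i → match
ii → no match — must end with "y"
iii → no match
iv → no match — must start with "y"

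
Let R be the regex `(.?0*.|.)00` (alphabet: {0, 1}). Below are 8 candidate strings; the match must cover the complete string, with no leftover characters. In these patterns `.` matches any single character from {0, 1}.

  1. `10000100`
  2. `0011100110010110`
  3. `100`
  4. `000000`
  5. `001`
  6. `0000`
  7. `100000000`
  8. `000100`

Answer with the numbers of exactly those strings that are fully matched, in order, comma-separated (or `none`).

1, 3, 4, 6, 7, 8

1 → match
2 → no match — must end with `00`
3 → match
4 → match
5 → no match — must end with `00`
6 → match
7 → match
8 → match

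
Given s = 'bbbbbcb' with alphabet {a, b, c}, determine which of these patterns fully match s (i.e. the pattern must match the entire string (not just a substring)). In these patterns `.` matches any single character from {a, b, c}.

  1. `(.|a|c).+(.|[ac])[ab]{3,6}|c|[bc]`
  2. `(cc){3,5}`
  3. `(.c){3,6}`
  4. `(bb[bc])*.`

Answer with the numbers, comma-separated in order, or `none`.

4

1 → no match
2 → no match — must start with 'cc'
3 → no match — must end with 'c'
4 → match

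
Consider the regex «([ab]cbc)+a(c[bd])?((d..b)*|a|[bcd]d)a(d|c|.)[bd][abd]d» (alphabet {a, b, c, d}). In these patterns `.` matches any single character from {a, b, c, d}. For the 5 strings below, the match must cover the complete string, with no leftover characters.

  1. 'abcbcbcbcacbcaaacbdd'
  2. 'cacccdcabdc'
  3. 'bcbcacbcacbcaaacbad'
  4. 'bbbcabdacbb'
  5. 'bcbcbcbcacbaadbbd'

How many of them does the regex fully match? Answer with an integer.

1 → no match
2 → no match — must end with 'd'
3 → match
4 → no match — must end with 'd'
5 → match
Total matched: 2

2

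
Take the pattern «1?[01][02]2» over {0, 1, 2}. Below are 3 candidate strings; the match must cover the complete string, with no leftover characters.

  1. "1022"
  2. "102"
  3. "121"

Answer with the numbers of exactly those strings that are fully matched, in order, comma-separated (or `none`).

1, 2

1. "1022" → match
2. "102" → match
3. "121" → no match — must end with "2"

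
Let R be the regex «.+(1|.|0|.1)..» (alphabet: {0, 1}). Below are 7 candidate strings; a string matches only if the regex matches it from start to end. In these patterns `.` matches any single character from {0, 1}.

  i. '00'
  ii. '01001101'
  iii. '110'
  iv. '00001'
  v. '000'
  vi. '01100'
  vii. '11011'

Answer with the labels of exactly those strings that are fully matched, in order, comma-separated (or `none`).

ii, iv, vi, vii

i. '00' → no match
ii. '01001101' → match
iii. '110' → no match
iv. '00001' → match
v. '000' → no match
vi. '01100' → match
vii. '11011' → match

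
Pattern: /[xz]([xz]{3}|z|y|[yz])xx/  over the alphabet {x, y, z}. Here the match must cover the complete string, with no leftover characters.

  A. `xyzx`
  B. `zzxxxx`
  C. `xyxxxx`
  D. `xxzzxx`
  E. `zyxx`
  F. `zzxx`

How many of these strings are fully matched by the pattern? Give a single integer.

A → no match — must end with `xx`
B → match
C → no match
D → match
E → match
F → match
Total matched: 4

4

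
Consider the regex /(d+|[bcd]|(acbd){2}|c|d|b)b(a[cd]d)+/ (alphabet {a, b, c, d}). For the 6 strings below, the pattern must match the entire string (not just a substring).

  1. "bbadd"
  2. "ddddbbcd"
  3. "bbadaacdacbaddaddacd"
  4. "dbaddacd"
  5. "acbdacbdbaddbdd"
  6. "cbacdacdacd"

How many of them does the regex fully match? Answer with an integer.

1. "bbadd" → match
2. "ddddbbcd" → no match
3 → no match
4. "dbaddacd" → match
5 → no match
6. "cbacdacdacd" → match
Total matched: 3

3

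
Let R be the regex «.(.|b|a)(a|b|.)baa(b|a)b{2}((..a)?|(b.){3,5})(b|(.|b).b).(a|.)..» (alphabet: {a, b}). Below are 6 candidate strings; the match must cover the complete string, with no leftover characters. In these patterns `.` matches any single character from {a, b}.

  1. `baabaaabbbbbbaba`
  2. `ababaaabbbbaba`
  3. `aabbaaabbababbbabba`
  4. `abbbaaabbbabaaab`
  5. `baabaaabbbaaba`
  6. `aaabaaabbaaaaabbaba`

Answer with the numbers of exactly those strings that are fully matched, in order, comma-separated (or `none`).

1 → match
2 → match
3 → match
4 → match
5 → match
6 → match

1, 2, 3, 4, 5, 6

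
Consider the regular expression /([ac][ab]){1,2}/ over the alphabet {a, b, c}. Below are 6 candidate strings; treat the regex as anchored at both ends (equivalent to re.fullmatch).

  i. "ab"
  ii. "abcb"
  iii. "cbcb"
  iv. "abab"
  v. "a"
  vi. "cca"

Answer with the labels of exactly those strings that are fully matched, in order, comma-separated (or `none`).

i, ii, iii, iv

i → match
ii → match
iii → match
iv → match
v → no match
vi → no match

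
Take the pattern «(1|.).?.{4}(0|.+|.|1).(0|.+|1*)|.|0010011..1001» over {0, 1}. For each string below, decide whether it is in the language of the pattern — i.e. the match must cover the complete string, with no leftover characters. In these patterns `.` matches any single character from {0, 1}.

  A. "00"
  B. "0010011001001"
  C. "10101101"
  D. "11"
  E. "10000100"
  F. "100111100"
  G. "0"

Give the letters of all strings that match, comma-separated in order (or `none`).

B, C, E, F, G

A. "00" → no match
B → match
C. "10101101" → match
D. "11" → no match
E. "10000100" → match
F. "100111100" → match
G. "0" → match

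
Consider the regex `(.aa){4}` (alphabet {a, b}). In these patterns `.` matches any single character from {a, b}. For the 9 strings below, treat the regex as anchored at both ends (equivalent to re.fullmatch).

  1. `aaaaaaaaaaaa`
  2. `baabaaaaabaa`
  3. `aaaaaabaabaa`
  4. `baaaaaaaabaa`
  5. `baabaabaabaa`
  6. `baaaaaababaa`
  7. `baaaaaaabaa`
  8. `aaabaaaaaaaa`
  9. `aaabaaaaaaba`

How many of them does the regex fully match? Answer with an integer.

1 → match
2 → match
3 → match
4 → match
5 → match
6 → no match
7 → no match
8 → match
9 → no match — must end with `aa`
Total matched: 6

6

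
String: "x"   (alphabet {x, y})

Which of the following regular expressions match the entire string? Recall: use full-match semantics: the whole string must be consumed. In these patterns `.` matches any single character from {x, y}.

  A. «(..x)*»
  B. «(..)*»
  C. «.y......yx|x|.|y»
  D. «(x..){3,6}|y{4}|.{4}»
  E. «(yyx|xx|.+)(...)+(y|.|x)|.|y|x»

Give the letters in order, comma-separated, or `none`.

A → no match
B → no match
C → match
D → no match
E → match

C, E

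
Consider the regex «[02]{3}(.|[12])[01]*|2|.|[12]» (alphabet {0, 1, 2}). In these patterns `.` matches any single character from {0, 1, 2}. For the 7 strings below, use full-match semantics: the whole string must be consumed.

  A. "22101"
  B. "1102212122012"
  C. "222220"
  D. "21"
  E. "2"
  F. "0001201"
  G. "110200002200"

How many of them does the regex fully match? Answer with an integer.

1

A → no match
B → no match
C → no match
D → no match
E → match
F → no match
G → no match
Total matched: 1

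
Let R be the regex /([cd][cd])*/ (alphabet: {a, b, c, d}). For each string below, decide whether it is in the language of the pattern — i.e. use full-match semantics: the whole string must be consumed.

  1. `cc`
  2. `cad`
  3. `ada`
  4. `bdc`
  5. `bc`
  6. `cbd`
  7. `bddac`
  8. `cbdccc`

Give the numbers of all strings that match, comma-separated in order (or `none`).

1 → match
2 → no match
3 → no match
4 → no match
5 → no match
6 → no match
7 → no match
8 → no match

1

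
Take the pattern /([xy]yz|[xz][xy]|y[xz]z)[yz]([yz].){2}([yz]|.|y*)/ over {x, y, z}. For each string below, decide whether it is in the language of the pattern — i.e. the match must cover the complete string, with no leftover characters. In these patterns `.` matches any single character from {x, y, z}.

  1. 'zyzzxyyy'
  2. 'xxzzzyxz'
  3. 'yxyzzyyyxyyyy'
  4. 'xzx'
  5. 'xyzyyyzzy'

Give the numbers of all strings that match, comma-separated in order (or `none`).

1 → match
2 → match
3 → no match
4 → no match
5 → match

1, 2, 5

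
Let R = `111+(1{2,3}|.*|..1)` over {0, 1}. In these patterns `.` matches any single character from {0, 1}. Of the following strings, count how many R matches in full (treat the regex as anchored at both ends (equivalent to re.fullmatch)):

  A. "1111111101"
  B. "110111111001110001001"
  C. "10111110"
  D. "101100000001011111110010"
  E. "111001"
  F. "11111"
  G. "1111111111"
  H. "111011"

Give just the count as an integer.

5

A → match
B → no match — must start with "111"
C → no match — must start with "111"
D → no match — must start with "111"
E → match
F → match
G → match
H → match
Total matched: 5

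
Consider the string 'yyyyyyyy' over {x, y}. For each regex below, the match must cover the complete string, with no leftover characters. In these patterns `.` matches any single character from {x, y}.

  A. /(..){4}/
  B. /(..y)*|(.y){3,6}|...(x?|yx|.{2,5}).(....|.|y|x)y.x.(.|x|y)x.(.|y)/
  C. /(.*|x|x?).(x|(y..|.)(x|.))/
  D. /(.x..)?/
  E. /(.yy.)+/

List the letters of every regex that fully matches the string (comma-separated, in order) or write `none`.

A → match
B → match
C → match
D → no match
E → match

A, B, C, E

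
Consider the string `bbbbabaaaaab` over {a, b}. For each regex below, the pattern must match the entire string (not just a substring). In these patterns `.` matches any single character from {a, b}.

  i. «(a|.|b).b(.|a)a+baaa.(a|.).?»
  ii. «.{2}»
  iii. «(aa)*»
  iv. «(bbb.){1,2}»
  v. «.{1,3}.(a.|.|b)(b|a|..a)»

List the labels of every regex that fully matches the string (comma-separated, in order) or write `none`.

i → match
ii → no match
iii → no match
iv → no match
v → no match

i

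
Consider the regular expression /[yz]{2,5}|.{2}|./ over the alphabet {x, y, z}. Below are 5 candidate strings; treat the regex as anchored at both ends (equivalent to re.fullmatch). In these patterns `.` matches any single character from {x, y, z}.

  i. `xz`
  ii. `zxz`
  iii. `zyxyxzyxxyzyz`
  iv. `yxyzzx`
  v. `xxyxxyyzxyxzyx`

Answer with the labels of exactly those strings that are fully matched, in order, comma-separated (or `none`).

i. `xz` → match
ii. `zxz` → no match
iii → no match
iv. `yxyzzx` → no match
v → no match

i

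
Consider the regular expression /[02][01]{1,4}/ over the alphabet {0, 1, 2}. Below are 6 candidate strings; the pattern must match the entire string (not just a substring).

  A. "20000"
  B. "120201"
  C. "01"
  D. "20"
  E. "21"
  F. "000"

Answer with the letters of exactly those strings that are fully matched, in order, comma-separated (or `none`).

A, C, D, E, F

A → match
B → no match
C → match
D → match
E → match
F → match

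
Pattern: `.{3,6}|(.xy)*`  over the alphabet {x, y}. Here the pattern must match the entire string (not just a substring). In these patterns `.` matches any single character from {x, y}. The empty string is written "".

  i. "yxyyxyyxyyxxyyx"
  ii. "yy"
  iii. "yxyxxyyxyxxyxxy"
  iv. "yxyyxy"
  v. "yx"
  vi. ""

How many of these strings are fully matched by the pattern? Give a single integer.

i → no match
ii → no match
iii → match
iv → match
v → no match
vi → match
Total matched: 3

3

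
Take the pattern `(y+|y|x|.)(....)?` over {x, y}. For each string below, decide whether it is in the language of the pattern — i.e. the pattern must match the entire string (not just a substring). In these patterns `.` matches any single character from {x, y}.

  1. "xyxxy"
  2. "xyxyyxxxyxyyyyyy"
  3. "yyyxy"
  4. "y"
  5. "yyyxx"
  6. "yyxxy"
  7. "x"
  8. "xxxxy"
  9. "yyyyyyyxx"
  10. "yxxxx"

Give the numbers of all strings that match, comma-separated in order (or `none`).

1, 3, 4, 5, 6, 7, 8, 9, 10

1 → match
2 → no match
3 → match
4 → match
5 → match
6 → match
7 → match
8 → match
9 → match
10 → match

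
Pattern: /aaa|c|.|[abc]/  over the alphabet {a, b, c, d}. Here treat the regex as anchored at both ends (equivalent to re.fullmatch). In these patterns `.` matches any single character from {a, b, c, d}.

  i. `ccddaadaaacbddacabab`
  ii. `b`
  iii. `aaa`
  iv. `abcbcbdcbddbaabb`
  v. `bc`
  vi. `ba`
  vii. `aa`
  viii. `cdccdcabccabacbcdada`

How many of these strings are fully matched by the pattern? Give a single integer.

2

i → no match
ii → match
iii → match
iv → no match
v → no match
vi → no match
vii → no match
viii → no match
Total matched: 2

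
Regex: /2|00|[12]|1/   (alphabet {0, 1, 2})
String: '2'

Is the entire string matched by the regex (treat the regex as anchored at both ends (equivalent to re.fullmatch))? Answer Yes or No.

Yes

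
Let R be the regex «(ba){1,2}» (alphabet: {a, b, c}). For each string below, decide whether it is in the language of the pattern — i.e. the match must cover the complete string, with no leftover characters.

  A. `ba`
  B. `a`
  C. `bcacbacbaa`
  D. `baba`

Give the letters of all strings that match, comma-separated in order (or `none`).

A → match
B → no match — must start with `ba`
C → no match — must start with `ba`
D → match

A, D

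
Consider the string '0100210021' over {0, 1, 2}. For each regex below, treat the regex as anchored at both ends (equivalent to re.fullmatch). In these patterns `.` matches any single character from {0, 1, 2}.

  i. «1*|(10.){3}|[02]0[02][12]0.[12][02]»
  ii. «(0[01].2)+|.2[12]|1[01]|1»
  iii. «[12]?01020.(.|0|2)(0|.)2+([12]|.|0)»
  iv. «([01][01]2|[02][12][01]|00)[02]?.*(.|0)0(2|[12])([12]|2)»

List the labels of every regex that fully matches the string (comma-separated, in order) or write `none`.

i → no match
ii → no match
iii → no match
iv → match

iv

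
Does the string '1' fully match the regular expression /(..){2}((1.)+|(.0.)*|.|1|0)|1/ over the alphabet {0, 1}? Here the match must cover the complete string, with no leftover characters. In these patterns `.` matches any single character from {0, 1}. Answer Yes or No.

Yes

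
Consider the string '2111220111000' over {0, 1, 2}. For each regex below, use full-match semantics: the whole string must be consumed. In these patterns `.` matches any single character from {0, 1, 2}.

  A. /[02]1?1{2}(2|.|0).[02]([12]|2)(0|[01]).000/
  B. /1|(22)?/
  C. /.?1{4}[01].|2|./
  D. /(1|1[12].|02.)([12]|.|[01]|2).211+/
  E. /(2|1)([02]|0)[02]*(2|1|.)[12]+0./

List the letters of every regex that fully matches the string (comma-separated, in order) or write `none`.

A → match
B → no match
C → no match
D → no match — must end with '1'
E → no match

A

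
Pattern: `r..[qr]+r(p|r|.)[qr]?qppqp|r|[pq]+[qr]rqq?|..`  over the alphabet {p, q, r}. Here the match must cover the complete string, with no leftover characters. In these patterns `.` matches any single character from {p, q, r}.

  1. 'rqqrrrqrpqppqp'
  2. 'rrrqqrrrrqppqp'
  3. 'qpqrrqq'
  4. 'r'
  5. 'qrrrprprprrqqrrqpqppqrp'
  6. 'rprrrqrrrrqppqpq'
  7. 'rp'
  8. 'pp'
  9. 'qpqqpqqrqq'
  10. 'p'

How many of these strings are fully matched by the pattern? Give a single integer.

7

1 → match
2 → match
3 → match
4 → match
5 → no match
6 → no match
7 → match
8 → match
9 → match
10 → no match
Total matched: 7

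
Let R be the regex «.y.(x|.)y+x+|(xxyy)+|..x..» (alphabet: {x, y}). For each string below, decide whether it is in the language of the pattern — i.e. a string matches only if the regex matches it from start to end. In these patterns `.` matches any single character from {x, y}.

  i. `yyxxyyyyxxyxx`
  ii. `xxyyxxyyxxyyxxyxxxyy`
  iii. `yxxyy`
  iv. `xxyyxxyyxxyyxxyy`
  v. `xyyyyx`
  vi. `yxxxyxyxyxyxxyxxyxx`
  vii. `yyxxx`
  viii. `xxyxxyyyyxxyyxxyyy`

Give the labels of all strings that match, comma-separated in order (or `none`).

iii, iv, v, vii

i → no match
ii → no match
iii → match
iv → match
v → match
vi → no match
vii → match
viii → no match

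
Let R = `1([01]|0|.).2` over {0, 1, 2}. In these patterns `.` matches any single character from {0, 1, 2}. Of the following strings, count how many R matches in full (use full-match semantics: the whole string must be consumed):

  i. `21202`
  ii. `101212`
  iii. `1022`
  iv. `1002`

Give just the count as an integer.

i → no match — must start with `1`
ii → no match
iii → match
iv → match
Total matched: 2

2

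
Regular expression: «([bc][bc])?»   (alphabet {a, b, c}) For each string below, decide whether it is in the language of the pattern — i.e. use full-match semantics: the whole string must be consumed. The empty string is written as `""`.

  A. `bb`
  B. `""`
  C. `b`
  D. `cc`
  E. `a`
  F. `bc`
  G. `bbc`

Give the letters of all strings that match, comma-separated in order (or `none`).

A, B, D, F

A → match
B → match
C → no match
D → match
E → no match
F → match
G → no match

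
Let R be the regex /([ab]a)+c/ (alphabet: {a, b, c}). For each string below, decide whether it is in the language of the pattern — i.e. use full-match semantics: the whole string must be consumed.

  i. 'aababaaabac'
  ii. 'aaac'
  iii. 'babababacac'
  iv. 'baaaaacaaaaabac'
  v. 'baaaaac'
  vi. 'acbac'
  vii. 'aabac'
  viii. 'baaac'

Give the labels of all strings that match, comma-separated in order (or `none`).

i, v, vii, viii

i → match
ii → no match
iii → no match
iv → no match
v → match
vi → no match
vii → match
viii → match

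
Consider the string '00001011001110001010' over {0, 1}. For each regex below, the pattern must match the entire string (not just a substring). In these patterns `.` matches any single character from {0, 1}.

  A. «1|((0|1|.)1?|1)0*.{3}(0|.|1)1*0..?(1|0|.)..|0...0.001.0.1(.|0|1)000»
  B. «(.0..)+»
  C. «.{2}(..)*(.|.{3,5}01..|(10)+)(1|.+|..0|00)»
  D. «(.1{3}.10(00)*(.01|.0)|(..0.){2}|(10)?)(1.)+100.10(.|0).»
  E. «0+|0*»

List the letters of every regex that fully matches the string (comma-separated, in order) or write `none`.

B, C

A → no match
B → match
C → match
D → no match
E → no match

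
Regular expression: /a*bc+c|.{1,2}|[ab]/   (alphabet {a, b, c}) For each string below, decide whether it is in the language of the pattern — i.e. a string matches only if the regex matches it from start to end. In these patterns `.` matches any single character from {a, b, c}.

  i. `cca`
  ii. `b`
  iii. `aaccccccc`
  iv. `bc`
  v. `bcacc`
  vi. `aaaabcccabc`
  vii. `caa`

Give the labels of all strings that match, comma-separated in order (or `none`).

ii, iv

i → no match
ii → match
iii → no match
iv → match
v → no match
vi → no match
vii → no match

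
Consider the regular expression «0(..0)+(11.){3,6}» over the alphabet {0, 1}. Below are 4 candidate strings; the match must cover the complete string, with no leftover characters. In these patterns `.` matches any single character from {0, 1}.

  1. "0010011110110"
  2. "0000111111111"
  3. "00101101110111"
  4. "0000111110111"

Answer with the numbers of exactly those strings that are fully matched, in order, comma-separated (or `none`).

1 → no match
2 → match
3 → no match
4 → match

2, 4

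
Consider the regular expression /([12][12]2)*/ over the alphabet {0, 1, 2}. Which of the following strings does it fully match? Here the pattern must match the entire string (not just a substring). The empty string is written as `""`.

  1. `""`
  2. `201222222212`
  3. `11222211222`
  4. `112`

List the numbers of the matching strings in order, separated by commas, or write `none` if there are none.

1. `""` → match
2. `201222222212` → no match
3. `11222211222` → no match
4. `112` → match

1, 4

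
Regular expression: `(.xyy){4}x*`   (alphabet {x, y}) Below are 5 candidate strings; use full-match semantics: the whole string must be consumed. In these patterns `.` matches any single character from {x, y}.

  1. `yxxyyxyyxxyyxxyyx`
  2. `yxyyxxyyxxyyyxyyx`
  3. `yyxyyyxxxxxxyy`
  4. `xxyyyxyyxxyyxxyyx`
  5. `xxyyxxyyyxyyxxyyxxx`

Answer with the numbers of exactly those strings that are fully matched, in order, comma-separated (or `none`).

1 → no match
2 → match
3 → no match
4 → match
5 → match

2, 4, 5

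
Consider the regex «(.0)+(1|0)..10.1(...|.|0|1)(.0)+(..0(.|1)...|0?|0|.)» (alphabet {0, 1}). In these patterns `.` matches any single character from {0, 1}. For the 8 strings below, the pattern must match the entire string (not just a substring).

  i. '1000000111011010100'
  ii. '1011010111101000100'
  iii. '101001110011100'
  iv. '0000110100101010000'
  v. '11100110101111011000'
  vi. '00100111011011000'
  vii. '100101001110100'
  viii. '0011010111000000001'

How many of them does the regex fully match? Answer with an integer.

7

i → match
ii → match
iii → match
iv → match
v → no match
vi → match
vii → match
viii → match
Total matched: 7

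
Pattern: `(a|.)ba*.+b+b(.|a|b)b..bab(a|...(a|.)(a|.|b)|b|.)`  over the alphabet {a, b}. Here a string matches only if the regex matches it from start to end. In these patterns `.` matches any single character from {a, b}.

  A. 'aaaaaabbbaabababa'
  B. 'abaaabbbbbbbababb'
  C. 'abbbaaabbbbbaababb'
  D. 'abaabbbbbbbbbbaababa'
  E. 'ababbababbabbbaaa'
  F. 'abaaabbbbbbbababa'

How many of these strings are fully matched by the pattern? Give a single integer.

5

A → no match
B → match
C → match
D → match
E → match
F → match
Total matched: 5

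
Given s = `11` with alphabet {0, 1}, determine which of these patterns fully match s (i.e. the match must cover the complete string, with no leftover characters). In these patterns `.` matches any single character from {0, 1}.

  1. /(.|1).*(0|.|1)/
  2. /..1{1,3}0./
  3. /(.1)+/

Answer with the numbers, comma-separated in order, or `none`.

1, 3

1 → match
2 → no match
3 → match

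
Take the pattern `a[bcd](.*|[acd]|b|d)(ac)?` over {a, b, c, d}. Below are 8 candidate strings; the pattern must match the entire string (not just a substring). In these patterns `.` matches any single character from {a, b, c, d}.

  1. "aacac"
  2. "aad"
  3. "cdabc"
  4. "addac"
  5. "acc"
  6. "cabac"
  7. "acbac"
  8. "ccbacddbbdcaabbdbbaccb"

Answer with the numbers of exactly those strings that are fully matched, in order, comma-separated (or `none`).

1 → no match
2 → no match
3 → no match — must start with "a"
4 → match
5 → match
6 → no match — must start with "a"
7 → match
8 → no match — must start with "a"

4, 5, 7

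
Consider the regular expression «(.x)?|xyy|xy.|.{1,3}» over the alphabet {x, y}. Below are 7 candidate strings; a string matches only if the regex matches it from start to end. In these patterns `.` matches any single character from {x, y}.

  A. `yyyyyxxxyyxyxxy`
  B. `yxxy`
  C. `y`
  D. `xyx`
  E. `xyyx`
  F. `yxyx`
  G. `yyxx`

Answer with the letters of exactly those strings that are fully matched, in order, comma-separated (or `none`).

C, D

A → no match
B. `yxxy` → no match
C. `y` → match
D. `xyx` → match
E. `xyyx` → no match
F. `yxyx` → no match
G. `yyxx` → no match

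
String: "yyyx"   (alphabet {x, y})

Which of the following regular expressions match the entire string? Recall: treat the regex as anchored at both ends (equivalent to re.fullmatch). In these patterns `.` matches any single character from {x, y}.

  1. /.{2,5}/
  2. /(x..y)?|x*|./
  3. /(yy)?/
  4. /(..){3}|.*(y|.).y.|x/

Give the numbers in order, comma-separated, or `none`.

1 → match
2 → no match
3 → no match
4 → match

1, 4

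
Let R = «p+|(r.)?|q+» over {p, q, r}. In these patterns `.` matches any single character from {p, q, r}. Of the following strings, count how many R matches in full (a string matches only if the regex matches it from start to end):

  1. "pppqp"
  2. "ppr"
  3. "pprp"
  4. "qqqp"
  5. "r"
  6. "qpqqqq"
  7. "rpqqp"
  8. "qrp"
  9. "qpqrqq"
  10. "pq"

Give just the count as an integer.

0

1 → no match
2 → no match
3 → no match
4 → no match
5 → no match
6 → no match
7 → no match
8 → no match
9 → no match
10 → no match
Total matched: 0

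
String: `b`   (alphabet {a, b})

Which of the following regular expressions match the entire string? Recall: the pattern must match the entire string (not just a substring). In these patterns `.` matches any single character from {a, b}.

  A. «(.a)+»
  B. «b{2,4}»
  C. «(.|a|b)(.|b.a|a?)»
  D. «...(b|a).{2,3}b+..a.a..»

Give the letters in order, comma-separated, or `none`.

C

A → no match — must end with `a`
B → no match
C → match
D → no match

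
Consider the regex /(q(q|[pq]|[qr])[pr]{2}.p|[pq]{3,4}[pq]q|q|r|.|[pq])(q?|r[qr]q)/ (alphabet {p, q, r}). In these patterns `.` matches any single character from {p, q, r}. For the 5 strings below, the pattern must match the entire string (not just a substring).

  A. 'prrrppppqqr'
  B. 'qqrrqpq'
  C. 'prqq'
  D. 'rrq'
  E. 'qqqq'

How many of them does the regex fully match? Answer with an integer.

A → no match
B → match
C → match
D → no match
E → no match
Total matched: 2

2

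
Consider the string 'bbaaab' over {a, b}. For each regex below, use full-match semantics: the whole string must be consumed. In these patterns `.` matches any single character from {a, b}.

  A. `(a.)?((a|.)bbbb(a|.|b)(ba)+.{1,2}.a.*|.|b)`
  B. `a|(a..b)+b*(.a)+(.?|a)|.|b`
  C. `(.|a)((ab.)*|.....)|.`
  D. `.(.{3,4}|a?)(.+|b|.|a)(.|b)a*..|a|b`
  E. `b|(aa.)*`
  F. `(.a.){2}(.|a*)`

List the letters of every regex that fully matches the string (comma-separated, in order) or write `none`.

A → no match
B → no match
C → match
D → match
E → no match
F → no match

C, D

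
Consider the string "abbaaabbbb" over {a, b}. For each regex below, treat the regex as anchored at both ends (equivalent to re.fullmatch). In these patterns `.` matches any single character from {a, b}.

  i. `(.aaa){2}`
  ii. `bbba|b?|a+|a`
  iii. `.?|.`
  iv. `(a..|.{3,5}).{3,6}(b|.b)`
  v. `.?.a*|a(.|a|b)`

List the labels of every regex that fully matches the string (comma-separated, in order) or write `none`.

i → no match — must end with "aaa"
ii → no match
iii → no match
iv → match
v → no match

iv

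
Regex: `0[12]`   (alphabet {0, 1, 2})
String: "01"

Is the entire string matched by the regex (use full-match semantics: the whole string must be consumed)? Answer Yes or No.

Yes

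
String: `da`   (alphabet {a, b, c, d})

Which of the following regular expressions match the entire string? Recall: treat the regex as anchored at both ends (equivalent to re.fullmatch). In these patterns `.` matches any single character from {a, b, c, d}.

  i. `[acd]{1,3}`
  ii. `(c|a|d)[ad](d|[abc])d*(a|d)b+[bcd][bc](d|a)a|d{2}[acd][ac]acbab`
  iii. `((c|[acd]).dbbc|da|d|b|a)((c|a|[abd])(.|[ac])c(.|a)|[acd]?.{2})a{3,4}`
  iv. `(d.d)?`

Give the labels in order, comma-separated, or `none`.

i

i → match
ii → no match
iii → no match
iv → no match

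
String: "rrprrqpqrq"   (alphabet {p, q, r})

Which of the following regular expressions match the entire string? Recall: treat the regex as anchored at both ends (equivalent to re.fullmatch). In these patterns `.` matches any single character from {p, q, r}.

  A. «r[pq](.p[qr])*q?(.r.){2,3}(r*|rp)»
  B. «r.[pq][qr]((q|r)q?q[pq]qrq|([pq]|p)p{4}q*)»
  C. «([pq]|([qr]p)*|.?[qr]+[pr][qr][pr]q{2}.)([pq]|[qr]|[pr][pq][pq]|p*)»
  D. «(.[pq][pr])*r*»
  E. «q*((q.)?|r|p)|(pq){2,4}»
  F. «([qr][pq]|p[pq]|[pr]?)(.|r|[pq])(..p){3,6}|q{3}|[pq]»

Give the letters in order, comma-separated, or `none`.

A → no match
B → match
C → no match
D → no match
E → no match
F → no match

B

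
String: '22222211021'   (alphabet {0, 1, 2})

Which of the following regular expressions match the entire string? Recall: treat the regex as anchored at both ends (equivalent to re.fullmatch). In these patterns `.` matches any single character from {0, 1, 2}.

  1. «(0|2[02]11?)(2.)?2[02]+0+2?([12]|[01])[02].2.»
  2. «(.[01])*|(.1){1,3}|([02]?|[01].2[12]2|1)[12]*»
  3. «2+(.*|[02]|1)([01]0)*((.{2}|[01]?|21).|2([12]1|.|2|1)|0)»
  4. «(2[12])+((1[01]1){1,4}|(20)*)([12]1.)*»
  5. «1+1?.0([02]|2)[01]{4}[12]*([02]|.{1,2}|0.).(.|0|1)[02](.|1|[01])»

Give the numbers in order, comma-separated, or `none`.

1 → no match
2 → no match
3 → match
4 → no match
5 → no match — must start with '1'

3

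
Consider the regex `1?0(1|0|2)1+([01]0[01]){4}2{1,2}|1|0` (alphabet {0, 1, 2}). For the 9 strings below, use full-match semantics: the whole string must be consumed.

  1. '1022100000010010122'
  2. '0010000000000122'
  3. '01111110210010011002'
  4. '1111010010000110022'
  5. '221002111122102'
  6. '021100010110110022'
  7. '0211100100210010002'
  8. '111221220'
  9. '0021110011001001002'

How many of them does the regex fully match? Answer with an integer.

1

1 → no match
2 → no match
3 → no match
4 → no match
5 → no match
6 → match
7 → no match
8. '111221220' → no match
9 → no match
Total matched: 1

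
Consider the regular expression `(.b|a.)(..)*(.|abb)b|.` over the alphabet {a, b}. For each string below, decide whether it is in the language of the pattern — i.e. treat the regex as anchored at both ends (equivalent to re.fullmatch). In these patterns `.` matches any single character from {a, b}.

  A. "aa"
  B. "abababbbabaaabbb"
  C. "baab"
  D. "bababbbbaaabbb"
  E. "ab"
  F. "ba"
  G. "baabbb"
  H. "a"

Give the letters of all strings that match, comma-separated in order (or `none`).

A → no match
B → match
C → no match
D → no match
E → no match
F → no match
G → no match
H → match

B, H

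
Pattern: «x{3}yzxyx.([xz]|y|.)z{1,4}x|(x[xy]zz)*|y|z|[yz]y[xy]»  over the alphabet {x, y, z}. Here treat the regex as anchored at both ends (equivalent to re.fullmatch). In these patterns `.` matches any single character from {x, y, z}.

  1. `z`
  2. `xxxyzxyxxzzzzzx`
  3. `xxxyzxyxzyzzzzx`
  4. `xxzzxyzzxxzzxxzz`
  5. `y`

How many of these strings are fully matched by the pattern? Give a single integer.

1 → match
2 → match
3 → match
4 → match
5 → match
Total matched: 5

5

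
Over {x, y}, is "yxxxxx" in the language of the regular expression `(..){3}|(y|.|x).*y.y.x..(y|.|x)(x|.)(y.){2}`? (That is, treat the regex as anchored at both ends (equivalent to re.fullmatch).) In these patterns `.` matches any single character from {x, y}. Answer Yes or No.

Yes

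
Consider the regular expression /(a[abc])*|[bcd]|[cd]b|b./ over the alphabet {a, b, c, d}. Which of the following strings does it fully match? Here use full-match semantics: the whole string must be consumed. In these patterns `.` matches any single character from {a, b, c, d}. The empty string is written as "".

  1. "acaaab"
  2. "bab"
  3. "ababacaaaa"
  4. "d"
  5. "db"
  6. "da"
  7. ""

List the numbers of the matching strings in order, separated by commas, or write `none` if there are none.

1 → match
2 → no match
3 → match
4 → match
5 → match
6 → no match
7 → match

1, 3, 4, 5, 7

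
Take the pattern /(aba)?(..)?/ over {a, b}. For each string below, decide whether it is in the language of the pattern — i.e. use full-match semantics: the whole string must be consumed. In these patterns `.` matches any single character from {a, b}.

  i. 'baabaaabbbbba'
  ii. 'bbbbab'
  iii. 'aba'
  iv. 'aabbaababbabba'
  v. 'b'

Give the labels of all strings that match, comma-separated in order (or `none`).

i → no match
ii → no match
iii → match
iv → no match
v → no match

iii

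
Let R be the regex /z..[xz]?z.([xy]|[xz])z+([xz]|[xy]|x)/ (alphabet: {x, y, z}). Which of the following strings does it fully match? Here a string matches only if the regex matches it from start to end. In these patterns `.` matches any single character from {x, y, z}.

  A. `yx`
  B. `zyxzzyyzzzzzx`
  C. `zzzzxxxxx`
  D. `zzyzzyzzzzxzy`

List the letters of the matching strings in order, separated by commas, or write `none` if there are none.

B

A → no match — must start with `z`
B → match
C → no match
D → no match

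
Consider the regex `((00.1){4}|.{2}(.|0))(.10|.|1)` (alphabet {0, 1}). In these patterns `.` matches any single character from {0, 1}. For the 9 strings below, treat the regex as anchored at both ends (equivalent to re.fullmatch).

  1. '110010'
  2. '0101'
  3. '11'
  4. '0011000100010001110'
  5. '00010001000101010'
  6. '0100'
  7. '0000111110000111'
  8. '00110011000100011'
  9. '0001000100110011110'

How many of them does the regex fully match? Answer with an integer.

6

1 → match
2 → match
3 → no match
4 → match
5 → no match
6 → match
7 → no match
8 → match
9 → match
Total matched: 6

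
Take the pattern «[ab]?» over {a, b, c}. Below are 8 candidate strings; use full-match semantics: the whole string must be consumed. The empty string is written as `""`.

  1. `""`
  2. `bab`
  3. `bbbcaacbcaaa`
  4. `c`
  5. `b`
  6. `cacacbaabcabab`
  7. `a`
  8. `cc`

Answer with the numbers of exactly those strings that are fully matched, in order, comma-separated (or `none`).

1, 5, 7

1 → match
2 → no match
3 → no match
4 → no match
5 → match
6 → no match
7 → match
8 → no match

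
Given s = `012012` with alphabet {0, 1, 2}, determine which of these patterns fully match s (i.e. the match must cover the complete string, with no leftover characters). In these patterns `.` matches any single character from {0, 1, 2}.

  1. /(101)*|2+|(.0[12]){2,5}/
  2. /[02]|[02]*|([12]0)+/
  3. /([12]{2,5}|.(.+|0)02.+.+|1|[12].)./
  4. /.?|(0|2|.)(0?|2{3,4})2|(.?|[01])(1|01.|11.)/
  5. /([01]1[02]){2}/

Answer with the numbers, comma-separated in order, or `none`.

5

1 → no match
2 → no match
3 → no match
4 → no match
5 → match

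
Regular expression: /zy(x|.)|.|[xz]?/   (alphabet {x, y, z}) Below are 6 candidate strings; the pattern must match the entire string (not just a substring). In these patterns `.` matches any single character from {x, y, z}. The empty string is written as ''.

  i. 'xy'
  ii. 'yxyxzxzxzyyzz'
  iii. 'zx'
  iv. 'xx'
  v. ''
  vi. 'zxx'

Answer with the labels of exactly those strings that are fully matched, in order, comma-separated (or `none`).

i. 'xy' → no match
ii → no match
iii. 'zx' → no match
iv. 'xx' → no match
v. '' → match
vi. 'zxx' → no match

v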